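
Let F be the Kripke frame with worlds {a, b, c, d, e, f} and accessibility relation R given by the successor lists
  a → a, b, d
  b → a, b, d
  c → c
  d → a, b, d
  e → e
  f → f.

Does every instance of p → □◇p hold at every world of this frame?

Yes

The schema B characterises exactly the symmetric frames.
Symmetric: yes — every pair in R has its reverse in R.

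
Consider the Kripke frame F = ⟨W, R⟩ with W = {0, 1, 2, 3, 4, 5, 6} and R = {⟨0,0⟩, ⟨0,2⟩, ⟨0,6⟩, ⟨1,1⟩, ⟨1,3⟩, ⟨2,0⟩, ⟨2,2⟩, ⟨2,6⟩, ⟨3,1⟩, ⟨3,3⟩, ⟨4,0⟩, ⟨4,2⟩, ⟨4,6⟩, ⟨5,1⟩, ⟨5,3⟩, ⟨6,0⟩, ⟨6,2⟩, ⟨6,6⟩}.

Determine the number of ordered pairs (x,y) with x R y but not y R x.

Enumerating: (4,0), (4,2), (4,6), (5,1), (5,3).

5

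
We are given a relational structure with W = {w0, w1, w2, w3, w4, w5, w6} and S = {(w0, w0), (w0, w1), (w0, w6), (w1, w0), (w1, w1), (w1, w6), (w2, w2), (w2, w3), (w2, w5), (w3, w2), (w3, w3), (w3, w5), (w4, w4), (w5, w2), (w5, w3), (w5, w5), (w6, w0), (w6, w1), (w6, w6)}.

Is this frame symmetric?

Symmetric: yes — every pair in S has its reverse in S.

Yes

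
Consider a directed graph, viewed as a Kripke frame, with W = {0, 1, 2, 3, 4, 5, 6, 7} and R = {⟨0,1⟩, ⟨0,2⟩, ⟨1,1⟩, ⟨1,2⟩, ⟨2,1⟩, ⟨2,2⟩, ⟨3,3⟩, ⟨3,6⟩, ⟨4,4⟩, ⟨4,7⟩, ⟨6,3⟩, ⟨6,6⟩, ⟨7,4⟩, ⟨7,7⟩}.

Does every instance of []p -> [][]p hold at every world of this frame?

The schema 4 characterises exactly the transitive frames.
Transitive: yes — every two-step R-path is closed by a direct edge.

Yes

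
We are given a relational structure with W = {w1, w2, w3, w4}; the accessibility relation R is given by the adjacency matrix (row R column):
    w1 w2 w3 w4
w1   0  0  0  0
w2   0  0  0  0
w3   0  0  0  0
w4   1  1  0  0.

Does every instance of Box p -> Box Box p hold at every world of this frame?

Axiom 4 corresponds to the accessibility relation being transitive.
Transitive: yes — every two-step R-path is closed by a direct edge.

Yes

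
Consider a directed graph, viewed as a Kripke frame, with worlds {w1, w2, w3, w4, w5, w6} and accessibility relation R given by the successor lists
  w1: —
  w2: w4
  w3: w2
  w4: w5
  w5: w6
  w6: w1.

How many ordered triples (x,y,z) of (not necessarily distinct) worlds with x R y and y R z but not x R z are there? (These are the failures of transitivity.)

Enumerating: (w2,w4,w5), (w3,w2,w4), (w4,w5,w6), (w5,w6,w1).

4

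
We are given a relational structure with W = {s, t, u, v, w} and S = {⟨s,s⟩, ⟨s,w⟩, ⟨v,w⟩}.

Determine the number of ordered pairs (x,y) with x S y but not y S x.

2

Enumerating: (s,w), (v,w).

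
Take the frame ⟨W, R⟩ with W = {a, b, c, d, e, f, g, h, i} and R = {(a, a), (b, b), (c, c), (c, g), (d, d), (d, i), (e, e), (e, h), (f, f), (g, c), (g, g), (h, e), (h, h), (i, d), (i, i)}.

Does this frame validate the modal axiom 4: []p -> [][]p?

Axiom 4 corresponds to the accessibility relation being transitive.
Transitive: yes — every two-step R-path is closed by a direct edge.

Yes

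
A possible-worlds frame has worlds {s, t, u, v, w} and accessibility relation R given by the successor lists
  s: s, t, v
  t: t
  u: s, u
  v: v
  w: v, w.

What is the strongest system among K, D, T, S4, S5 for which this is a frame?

T

Serial (axiom D): yes — every world has a successor (e.g. s R s).
Reflexive (axiom T): yes — every world is R-related to itself.
Transitive (axiom 4): no — u R s and s R t, but not u R t.
Euclidean (axiom 5): no — s R t and s R v, but not t R v.
So F validates K, D, T; S4 would additionally require R to be transitive. The strongest is T.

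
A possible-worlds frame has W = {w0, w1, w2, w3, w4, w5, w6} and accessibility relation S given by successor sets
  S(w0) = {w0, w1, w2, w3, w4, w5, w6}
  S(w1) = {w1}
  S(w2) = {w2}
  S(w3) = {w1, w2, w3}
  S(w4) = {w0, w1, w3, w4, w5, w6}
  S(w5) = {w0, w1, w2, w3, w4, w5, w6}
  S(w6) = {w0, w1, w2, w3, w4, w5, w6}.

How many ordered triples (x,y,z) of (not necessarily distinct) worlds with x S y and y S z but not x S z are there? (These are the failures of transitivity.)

4

Enumerating: (w4,w0,w2), (w4,w3,w2), (w4,w5,w2), (w4,w6,w2).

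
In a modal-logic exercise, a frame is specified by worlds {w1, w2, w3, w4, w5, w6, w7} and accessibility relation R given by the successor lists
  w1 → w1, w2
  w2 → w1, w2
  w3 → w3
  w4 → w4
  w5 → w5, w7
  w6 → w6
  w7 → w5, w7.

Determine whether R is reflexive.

Reflexive: yes — every world is R-related to itself.

Yes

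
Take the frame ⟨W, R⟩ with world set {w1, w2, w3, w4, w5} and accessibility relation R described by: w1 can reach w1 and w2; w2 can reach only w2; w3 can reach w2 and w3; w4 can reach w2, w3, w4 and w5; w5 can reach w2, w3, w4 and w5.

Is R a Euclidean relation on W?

No

Euclidean: no — w4 R w2 and w4 R w3, but not w2 R w3.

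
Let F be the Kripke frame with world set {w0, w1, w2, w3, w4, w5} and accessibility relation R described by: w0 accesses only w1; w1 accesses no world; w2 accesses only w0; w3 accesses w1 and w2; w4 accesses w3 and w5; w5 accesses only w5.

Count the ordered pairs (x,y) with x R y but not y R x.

6

Enumerating: (w0,w1), (w2,w0), (w3,w1), (w3,w2), (w4,w3), (w4,w5).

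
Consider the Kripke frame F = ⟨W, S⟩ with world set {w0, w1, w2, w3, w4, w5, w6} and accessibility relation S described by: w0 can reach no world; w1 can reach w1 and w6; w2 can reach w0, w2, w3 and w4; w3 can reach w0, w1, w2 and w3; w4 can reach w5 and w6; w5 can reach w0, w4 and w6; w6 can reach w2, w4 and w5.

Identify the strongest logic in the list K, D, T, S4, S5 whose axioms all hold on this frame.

K

Serial (axiom D): no — w0 has no S-successor.
Reflexive (axiom T): no — w0 is not related to itself.
Transitive (axiom 4): no — w1 S w6 and w6 S w2, but not w1 S w2.
Euclidean (axiom 5): no — w2 S w0 and w2 S w3, but not w0 S w3.
So F validates K; D would additionally require S to be serial. The strongest is K.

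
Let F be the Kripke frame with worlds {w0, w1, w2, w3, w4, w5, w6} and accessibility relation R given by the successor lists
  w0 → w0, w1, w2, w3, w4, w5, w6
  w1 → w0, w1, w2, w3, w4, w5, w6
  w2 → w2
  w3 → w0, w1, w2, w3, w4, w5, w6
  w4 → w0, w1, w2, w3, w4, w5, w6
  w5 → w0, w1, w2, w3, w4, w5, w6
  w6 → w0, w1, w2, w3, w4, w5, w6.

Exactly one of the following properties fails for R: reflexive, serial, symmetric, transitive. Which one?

symmetric

Reflexive: yes — every world is R-related to itself.
Serial: yes — every world has a successor (e.g. w0 R w0).
Symmetric: no — w0 R w2 but not w2 R w0.
Transitive: yes — every two-step R-path is closed by a direct edge.
Only symmetric fails.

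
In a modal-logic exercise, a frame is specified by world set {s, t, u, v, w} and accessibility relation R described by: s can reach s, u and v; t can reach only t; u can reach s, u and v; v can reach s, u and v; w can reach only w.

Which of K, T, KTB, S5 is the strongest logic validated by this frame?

Reflexive (axiom T): yes — every world is R-related to itself.
Symmetric (axiom B): yes — every pair in R has its reverse in R.
Euclidean (axiom 5): yes — any two successors of a common world are R-related.
So F validates K, T, KTB, S5. The strongest is S5.

S5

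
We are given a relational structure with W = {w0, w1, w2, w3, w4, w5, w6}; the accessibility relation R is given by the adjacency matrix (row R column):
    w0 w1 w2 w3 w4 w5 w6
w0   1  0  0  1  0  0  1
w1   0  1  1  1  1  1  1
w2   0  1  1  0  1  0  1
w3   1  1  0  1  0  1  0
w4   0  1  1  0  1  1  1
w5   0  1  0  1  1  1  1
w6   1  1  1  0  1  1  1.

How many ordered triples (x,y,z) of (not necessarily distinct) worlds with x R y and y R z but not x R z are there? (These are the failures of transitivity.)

30

Enumerating: (w0,w3,w1), (w0,w3,w5), (w0,w6,w1), (w0,w6,w2), (w0,w6,w4), (w0,w6,w5), (w1,w3,w0), (w1,w6,w0), (w2,w1,w3), (w2,w1,w5), (w2,w4,w5), (w2,w6,w0), … and 18 more.
Total: 30.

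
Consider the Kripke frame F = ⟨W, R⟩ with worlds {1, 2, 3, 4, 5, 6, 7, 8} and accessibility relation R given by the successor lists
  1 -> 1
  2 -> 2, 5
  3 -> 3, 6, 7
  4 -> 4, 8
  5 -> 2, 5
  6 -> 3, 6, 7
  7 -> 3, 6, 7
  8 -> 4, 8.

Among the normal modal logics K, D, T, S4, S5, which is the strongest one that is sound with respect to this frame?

Serial (axiom D): yes — every world has a successor (e.g. 1 R 1).
Reflexive (axiom T): yes — every world is R-related to itself.
Transitive (axiom 4): yes — every two-step R-path is closed by a direct edge.
Euclidean (axiom 5): yes — any two successors of a common world are R-related.
So F validates K, D, T, S4, S5. The strongest is S5.

S5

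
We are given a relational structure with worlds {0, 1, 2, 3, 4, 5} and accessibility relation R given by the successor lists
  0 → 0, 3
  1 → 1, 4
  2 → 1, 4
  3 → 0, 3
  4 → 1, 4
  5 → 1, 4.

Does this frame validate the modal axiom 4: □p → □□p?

Axiom 4 corresponds to the accessibility relation being transitive.
Transitive: yes — every two-step R-path is closed by a direct edge.

Yes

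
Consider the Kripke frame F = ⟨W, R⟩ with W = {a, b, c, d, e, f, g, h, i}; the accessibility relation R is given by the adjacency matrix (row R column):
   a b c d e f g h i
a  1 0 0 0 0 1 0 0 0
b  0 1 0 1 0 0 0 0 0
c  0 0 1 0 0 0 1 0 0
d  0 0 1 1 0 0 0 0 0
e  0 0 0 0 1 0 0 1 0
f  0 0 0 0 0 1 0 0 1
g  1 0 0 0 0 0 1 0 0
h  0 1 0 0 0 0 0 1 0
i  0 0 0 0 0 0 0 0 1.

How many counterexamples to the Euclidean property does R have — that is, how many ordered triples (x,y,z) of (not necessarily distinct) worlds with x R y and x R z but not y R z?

8

Enumerating: (a,f,a), (b,d,b), (c,g,c), (d,c,d), (e,h,e), (f,i,f), (g,a,g), (h,b,h).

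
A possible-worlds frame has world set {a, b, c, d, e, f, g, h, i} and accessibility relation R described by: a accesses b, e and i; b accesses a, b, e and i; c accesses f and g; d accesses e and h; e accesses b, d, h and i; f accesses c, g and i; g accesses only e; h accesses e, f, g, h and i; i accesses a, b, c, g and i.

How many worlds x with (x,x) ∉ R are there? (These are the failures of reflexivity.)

Enumerating: a, c, d, e, f, g.

6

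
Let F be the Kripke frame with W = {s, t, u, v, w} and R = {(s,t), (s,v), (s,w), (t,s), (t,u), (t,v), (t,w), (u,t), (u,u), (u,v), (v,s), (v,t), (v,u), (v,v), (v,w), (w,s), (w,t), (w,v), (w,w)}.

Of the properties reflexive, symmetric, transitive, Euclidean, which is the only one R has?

Reflexive: no — s is not related to itself.
Symmetric: yes — every pair in R has its reverse in R.
Transitive: no — s R t and t R u, but not s R u.
Euclidean: no — t R s and t R u, but not s R u.
Only symmetric holds.

symmetric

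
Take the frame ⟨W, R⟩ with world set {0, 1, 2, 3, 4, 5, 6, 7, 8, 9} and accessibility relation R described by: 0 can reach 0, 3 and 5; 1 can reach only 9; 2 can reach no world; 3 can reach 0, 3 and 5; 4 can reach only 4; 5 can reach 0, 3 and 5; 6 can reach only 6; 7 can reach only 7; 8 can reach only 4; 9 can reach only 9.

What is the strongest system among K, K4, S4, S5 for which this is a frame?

Transitive (axiom 4): yes — every two-step R-path is closed by a direct edge.
Reflexive (axiom T): no — 1 is not related to itself.
Euclidean (axiom 5): yes — any two successors of a common world are R-related.
So F validates K, K4; S4 would additionally require R to be reflexive. The strongest is K4.

K4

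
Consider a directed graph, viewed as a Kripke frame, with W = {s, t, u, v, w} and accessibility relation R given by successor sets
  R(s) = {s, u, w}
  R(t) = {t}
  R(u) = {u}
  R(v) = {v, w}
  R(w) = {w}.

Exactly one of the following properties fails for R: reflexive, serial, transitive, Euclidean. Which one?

Reflexive: yes — every world is R-related to itself.
Serial: yes — every world has a successor (e.g. s R s).
Transitive: yes — every two-step R-path is closed by a direct edge.
Euclidean: no — s R u and s R w, but not u R w.
Only Euclidean fails.

Euclidean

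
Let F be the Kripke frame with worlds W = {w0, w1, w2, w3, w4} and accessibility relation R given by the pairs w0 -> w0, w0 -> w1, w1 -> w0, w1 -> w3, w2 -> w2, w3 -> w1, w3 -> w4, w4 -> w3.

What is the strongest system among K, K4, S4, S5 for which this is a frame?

Transitive (axiom 4): no — w0 R w1 and w1 R w3, but not w0 R w3.
Reflexive (axiom T): no — w1 is not related to itself.
Euclidean (axiom 5): no — w1 R w0 and w1 R w3, but not w0 R w3.
So F validates K; K4 would additionally require R to be transitive. The strongest is K.

K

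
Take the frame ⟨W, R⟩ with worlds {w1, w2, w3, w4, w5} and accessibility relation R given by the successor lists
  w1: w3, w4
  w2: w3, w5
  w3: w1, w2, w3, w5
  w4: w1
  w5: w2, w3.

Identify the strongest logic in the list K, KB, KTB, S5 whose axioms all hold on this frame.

KB

Symmetric (axiom B): yes — every pair in R has its reverse in R.
Reflexive (axiom T): no — w1 is not related to itself.
Euclidean (axiom 5): no — w1 R w3 and w1 R w4, but not w3 R w4.
So F validates K, KB; KTB would additionally require R to be reflexive. The strongest is KB.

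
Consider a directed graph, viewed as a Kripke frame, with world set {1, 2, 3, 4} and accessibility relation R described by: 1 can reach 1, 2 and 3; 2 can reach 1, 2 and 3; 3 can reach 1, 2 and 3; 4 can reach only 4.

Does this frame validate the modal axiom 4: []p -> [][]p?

Yes

Axiom 4 corresponds to the accessibility relation being transitive.
Transitive: yes — every two-step R-path is closed by a direct edge.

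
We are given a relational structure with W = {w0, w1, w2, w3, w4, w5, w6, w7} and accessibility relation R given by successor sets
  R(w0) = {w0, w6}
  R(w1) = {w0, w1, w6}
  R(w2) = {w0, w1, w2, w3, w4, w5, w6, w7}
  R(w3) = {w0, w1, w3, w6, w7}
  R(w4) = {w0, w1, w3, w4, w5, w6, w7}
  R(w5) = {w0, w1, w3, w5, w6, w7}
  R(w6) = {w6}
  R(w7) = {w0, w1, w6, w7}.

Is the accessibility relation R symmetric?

Symmetric: no — w0 R w6 but not w6 R w0.

No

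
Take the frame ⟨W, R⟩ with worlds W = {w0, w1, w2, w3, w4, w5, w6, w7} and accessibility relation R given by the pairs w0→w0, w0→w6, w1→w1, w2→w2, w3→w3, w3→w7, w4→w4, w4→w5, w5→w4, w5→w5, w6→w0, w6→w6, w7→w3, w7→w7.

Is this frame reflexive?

Reflexive: yes — every world is R-related to itself.

Yes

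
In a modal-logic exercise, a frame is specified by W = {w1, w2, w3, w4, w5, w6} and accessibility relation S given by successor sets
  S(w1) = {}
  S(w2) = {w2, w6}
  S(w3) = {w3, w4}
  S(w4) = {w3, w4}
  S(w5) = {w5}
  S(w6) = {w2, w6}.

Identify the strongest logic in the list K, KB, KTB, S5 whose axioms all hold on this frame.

KB

Symmetric (axiom B): yes — every pair in S has its reverse in S.
Reflexive (axiom T): no — w1 is not related to itself.
Euclidean (axiom 5): yes — any two successors of a common world are S-related.
So F validates K, KB; KTB would additionally require S to be reflexive. The strongest is KB.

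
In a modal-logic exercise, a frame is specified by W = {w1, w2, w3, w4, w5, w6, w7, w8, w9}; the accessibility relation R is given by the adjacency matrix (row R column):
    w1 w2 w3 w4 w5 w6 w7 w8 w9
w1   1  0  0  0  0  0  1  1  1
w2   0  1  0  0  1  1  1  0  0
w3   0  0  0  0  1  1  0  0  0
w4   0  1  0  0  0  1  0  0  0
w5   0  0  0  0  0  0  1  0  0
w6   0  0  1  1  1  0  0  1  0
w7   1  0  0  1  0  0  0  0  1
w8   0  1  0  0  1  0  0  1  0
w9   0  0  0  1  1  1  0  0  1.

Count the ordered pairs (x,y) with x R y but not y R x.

Enumerating: (w1,w8), (w1,w9), (w2,w5), (w2,w6), (w2,w7), (w3,w5), (w4,w2), (w5,w7), (w6,w5), (w6,w8), (w7,w4), (w7,w9), (w8,w2), (w8,w5), (w9,w4), (w9,w5), (w9,w6).

17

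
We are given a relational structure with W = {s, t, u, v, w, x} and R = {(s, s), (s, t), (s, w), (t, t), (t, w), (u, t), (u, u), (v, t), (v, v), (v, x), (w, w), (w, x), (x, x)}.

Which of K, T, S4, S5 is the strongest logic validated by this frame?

T

Reflexive (axiom T): yes — every world is R-related to itself.
Transitive (axiom 4): no — s R w and w R x, but not s R x.
Euclidean (axiom 5): no — s R w and s R t, but not w R t.
So F validates K, T; S4 would additionally require R to be transitive. The strongest is T.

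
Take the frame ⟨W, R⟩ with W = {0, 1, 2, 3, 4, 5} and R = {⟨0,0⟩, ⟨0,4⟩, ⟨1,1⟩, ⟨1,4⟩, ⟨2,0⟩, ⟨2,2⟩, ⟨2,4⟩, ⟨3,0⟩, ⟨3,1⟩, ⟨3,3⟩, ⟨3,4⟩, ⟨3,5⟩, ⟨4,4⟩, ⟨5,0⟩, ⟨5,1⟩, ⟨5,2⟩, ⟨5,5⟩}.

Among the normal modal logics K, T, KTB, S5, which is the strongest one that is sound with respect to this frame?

Reflexive (axiom T): yes — every world is R-related to itself.
Symmetric (axiom B): no — 0 R 4 but not 4 R 0.
Euclidean (axiom 5): no — 2 R 4 and 2 R 0, but not 4 R 0.
So F validates K, T; KTB would additionally require R to be symmetric. The strongest is T.

T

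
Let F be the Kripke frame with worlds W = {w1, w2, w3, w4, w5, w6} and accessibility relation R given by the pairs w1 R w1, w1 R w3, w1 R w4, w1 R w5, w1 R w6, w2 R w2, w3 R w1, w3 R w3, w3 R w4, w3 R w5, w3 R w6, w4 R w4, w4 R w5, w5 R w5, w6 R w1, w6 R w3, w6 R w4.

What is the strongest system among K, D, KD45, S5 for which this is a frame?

Serial (axiom D): yes — every world has a successor (e.g. w1 R w1).
Euclidean (axiom 5): no — w1 R w4 and w1 R w3, but not w4 R w3.
Transitive (axiom 4): no — w6 R w1 and w1 R w5, but not w6 R w5.
Reflexive (axiom T): no — w6 is not related to itself.
So F validates K, D; KD45 would additionally require R to be Euclidean and transitive. The strongest is D.

D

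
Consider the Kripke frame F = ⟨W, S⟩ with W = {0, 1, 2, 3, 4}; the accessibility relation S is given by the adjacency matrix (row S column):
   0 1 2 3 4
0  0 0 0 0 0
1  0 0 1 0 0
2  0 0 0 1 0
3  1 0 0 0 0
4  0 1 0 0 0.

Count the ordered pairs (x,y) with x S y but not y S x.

4

Enumerating: (1,2), (2,3), (3,0), (4,1).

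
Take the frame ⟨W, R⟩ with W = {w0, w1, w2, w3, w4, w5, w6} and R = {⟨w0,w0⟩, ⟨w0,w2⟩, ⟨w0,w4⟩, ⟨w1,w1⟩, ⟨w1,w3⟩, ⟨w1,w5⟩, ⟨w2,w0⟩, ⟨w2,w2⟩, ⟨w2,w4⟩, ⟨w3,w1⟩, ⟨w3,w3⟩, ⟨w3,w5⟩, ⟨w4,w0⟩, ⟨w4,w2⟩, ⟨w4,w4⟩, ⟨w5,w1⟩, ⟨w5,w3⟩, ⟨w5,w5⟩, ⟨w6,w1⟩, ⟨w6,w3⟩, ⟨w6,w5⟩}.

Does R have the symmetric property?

Symmetric: no — w6 R w1 but not w1 R w6.

No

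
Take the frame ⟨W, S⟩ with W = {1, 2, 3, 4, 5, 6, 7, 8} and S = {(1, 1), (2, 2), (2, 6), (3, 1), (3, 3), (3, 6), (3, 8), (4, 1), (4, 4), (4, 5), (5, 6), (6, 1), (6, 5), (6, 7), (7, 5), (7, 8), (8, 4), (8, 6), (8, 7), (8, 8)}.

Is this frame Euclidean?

Euclidean: no — 3 S 1 and 3 S 6, but not 1 S 6.

No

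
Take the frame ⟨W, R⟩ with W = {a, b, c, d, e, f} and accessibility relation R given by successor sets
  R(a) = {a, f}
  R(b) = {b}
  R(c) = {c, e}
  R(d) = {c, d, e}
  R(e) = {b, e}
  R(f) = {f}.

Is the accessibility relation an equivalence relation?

No

Reflexive: yes — every world is R-related to itself.
Symmetric: no — a R f but not f R a.
Transitive: no — c R e and e R b, but not c R b.
So R is not an equivalence relation.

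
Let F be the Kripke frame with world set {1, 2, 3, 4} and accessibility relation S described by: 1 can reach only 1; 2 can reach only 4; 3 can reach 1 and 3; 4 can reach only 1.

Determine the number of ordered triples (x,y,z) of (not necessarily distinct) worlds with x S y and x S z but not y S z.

2

Enumerating: (2,4,4), (3,1,3).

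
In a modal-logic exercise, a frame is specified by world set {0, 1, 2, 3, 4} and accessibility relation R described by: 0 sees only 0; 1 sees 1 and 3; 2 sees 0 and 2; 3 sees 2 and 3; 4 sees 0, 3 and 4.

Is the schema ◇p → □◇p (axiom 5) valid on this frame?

No

The schema 5 characterises exactly the Euclidean frames.
Euclidean: no — 4 R 0 and 4 R 3, but not 0 R 3.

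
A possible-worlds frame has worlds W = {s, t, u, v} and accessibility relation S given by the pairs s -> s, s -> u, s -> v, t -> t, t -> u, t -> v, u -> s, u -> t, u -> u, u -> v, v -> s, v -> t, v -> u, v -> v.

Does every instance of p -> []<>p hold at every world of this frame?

Yes

Axiom B corresponds to the accessibility relation being symmetric.
Symmetric: yes — every pair in S has its reverse in S.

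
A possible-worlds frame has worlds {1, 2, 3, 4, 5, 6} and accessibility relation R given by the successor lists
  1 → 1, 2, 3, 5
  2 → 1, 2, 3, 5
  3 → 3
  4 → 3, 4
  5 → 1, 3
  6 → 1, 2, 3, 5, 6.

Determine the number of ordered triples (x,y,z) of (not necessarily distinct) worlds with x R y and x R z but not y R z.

21

Enumerating: (1,3,1), (1,3,2), (1,3,5), (1,5,2), (1,5,5), (2,3,1), (2,3,2), (2,3,5), (2,5,2), (2,5,5), (4,3,4), (5,3,1), … and 9 more.
Total: 21.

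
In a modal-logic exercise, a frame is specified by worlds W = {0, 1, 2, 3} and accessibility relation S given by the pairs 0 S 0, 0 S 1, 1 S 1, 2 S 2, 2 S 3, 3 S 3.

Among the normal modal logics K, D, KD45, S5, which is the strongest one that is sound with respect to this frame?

D

Serial (axiom D): yes — every world has a successor (e.g. 0 S 0).
Euclidean (axiom 5): no — 0 S 1 and 0 S 0, but not 1 S 0.
Transitive (axiom 4): yes — every two-step S-path is closed by a direct edge.
Reflexive (axiom T): yes — every world is S-related to itself.
So F validates K, D; KD45 would additionally require S to be Euclidean. The strongest is D.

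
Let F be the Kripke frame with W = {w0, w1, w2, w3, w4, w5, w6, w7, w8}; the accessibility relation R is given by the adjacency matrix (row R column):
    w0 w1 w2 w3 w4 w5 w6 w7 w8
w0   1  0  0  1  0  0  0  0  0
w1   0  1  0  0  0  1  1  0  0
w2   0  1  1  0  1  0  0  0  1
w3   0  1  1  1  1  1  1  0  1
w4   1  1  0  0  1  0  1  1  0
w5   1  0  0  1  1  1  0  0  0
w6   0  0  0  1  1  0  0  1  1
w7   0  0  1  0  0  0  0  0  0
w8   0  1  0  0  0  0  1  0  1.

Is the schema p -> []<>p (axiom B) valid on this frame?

The schema B characterises exactly the symmetric frames.
Symmetric: no — w0 R w3 but not w3 R w0.

No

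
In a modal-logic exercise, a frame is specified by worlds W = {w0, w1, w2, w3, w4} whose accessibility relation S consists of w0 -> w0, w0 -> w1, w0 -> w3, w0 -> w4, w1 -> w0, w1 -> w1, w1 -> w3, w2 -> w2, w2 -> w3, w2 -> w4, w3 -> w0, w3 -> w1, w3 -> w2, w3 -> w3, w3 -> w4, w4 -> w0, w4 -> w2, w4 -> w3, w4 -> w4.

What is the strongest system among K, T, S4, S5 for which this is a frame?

Reflexive (axiom T): yes — every world is S-related to itself.
Transitive (axiom 4): no — w0 S w3 and w3 S w2, but not w0 S w2.
Euclidean (axiom 5): no — w0 S w1 and w0 S w4, but not w1 S w4.
So F validates K, T; S4 would additionally require S to be transitive. The strongest is T.

T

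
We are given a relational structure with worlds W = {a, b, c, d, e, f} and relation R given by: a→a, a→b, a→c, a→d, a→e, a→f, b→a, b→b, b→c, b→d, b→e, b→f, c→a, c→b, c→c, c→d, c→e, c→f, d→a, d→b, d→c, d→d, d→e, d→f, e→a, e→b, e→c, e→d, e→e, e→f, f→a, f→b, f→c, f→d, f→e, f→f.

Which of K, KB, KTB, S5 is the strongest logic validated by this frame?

S5

Symmetric (axiom B): yes — every pair in R has its reverse in R.
Reflexive (axiom T): yes — every world is R-related to itself.
Euclidean (axiom 5): yes — any two successors of a common world are R-related.
So F validates K, KB, KTB, S5. The strongest is S5.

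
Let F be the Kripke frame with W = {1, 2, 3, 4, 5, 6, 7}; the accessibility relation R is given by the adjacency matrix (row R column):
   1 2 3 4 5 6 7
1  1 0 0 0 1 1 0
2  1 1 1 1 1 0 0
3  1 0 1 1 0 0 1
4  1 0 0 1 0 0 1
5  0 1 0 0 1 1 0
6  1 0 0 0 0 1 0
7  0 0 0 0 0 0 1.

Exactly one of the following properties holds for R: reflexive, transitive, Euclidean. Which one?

reflexive

Reflexive: yes — every world is R-related to itself.
Transitive: no — 1 R 5 and 5 R 2, but not 1 R 2.
Euclidean: no — 1 R 6 and 1 R 5, but not 6 R 5.
Only reflexive holds.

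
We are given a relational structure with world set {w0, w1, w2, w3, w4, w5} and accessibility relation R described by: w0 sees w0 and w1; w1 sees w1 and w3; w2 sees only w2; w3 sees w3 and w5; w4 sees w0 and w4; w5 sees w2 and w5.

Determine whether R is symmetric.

No

Symmetric: no — w0 R w1 but not w1 R w0.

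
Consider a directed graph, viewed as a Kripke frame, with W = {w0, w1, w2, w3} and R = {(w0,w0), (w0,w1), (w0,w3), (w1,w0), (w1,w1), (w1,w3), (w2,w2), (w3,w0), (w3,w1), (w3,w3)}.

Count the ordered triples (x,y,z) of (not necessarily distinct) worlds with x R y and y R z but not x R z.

0

R is transitive; there are no such tuples.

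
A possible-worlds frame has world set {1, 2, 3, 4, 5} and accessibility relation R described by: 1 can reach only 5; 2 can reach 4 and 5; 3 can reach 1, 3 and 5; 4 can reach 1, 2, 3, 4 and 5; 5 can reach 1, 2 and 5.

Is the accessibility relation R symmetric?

Symmetric: no — 3 R 1 but not 1 R 3.

No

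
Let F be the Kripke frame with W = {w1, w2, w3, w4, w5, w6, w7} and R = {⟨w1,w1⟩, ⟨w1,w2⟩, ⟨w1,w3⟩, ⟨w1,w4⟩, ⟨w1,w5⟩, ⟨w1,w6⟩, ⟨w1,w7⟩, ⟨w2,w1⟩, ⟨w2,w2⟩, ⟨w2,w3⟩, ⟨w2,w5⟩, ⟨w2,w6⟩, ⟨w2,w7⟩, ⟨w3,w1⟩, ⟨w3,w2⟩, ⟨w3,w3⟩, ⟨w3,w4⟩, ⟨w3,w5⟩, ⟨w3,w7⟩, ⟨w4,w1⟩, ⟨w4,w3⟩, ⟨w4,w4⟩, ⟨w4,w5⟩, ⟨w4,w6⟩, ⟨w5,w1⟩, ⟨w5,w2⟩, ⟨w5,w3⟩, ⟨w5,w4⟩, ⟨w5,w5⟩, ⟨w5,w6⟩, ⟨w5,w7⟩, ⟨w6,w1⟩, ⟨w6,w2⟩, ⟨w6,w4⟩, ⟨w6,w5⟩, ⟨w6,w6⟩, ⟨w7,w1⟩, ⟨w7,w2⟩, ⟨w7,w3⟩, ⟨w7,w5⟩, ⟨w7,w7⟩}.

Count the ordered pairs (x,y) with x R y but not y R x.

0

R is symmetric; there are no such tuples.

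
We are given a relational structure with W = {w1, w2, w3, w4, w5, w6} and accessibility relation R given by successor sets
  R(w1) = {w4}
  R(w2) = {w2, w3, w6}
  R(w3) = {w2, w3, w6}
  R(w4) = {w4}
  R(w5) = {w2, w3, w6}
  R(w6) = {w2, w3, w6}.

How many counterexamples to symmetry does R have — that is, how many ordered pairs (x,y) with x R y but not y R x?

4

Enumerating: (w1,w4), (w5,w2), (w5,w3), (w5,w6).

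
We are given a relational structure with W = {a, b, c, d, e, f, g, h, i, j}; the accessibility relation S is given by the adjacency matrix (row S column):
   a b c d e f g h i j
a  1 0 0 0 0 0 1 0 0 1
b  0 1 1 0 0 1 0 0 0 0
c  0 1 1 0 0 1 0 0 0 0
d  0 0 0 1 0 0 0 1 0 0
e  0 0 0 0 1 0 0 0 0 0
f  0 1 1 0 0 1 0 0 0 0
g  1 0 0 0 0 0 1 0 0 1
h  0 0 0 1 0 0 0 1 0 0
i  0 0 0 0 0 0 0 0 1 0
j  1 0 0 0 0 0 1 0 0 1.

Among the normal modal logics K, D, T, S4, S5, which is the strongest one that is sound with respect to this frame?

S5

Serial (axiom D): yes — every world has a successor (e.g. a S a).
Reflexive (axiom T): yes — every world is S-related to itself.
Transitive (axiom 4): yes — every two-step S-path is closed by a direct edge.
Euclidean (axiom 5): yes — any two successors of a common world are S-related.
So F validates K, D, T, S4, S5. The strongest is S5.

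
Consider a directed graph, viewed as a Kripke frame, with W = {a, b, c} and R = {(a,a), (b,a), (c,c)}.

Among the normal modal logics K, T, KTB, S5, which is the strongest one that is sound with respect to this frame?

Reflexive (axiom T): no — b is not related to itself.
Symmetric (axiom B): no — b R a but not a R b.
Euclidean (axiom 5): yes — any two successors of a common world are R-related.
So F validates K; T would additionally require R to be reflexive. The strongest is K.

K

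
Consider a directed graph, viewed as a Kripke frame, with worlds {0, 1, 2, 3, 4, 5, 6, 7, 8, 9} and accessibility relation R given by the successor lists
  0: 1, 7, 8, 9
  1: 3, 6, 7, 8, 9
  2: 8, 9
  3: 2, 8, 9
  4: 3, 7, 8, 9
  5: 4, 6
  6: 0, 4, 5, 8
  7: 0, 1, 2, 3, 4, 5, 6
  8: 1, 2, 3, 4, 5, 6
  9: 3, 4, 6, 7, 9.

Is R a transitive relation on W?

No

Transitive: no — 0 R 1 and 1 R 3, but not 0 R 3.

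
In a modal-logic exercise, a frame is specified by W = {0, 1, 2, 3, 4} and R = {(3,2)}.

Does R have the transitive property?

Yes

Transitive: yes — every two-step R-path is closed by a direct edge.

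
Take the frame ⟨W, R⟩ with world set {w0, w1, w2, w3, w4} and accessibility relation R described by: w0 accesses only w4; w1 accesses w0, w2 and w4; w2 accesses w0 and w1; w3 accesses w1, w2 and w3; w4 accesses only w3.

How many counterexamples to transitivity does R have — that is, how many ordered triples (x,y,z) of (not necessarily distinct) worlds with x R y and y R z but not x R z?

11

Enumerating: (w0,w4,w3), (w1,w2,w1), (w1,w4,w3), (w2,w0,w4), (w2,w1,w2), (w2,w1,w4), (w3,w1,w0), (w3,w1,w4), (w3,w2,w0), (w4,w3,w1), (w4,w3,w2).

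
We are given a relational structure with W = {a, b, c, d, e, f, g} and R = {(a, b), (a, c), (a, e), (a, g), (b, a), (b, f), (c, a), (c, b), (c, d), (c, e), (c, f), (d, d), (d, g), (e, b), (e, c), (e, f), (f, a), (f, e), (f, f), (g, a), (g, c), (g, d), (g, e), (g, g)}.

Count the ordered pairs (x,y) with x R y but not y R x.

9

Enumerating: (a,e), (b,f), (c,b), (c,d), (c,f), (e,b), (f,a), (g,c), (g,e).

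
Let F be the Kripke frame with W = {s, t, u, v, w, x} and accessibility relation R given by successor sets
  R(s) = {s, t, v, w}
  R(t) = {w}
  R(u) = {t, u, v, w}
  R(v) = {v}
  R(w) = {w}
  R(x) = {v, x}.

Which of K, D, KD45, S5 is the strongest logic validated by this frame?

D

Serial (axiom D): yes — every world has a successor (e.g. s R s).
Euclidean (axiom 5): no — s R t and s R v, but not t R v.
Transitive (axiom 4): yes — every two-step R-path is closed by a direct edge.
Reflexive (axiom T): no — t is not related to itself.
So F validates K, D; KD45 would additionally require R to be Euclidean. The strongest is D.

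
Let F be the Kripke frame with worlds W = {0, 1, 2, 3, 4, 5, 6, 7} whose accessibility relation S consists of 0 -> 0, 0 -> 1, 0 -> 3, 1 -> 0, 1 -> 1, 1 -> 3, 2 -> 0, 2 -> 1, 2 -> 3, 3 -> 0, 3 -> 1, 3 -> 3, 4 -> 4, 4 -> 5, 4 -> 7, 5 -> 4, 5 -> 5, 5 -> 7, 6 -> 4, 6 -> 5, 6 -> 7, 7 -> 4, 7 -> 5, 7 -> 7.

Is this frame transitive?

Yes

Transitive: yes — every two-step S-path is closed by a direct edge.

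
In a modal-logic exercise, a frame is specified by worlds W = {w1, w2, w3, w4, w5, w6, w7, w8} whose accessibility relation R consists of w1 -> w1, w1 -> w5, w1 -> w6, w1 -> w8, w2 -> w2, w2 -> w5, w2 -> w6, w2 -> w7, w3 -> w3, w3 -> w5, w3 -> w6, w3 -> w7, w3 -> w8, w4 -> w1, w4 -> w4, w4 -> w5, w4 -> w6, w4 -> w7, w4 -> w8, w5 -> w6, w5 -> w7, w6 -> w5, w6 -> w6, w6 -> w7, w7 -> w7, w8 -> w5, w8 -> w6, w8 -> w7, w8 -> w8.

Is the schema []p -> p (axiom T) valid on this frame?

The schema T characterises exactly the reflexive frames.
Reflexive: no — w5 is not related to itself.

No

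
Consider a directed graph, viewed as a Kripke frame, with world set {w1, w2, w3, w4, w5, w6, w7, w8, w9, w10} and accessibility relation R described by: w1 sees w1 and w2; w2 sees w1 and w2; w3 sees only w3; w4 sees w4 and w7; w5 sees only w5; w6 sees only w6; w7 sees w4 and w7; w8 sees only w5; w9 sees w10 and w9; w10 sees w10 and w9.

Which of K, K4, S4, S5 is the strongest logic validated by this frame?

Transitive (axiom 4): yes — every two-step R-path is closed by a direct edge.
Reflexive (axiom T): no — w8 is not related to itself.
Euclidean (axiom 5): yes — any two successors of a common world are R-related.
So F validates K, K4; S4 would additionally require R to be reflexive. The strongest is K4.

K4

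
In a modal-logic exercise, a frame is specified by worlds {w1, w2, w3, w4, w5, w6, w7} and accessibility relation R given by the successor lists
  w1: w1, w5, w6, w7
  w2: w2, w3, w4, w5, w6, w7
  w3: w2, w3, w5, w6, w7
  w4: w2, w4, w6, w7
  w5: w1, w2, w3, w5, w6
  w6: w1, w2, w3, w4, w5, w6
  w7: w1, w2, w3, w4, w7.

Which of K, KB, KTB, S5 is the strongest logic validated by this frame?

KTB

Symmetric (axiom B): yes — every pair in R has its reverse in R.
Reflexive (axiom T): yes — every world is R-related to itself.
Euclidean (axiom 5): no — w1 R w5 and w1 R w7, but not w5 R w7.
So F validates K, KB, KTB; S5 would additionally require R to be Euclidean. The strongest is KTB.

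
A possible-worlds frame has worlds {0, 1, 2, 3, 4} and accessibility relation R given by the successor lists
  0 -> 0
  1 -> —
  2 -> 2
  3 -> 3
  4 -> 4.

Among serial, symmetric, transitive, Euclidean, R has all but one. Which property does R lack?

serial

Serial: no — 1 has no R-successor.
Symmetric: yes — every pair in R has its reverse in R.
Transitive: yes — every two-step R-path is closed by a direct edge.
Euclidean: yes — any two successors of a common world are R-related.
Only serial fails.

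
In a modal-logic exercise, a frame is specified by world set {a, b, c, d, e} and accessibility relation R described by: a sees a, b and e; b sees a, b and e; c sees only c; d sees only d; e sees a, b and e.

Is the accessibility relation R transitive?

Transitive: yes — every two-step R-path is closed by a direct edge.

Yes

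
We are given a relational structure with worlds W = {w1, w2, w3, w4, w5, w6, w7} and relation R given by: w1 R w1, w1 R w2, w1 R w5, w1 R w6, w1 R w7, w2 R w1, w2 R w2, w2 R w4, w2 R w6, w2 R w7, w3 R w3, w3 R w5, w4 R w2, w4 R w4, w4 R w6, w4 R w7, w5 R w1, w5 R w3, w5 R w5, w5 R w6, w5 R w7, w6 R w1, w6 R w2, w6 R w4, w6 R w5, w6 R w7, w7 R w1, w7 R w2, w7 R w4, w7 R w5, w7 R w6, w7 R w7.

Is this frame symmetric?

Symmetric: yes — every pair in R has its reverse in R.

Yes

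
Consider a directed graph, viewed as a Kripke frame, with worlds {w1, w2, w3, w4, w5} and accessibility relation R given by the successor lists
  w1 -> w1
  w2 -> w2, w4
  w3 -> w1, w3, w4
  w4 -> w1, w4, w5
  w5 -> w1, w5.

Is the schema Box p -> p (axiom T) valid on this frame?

The schema T characterises exactly the reflexive frames.
Reflexive: yes — every world is R-related to itself.

Yes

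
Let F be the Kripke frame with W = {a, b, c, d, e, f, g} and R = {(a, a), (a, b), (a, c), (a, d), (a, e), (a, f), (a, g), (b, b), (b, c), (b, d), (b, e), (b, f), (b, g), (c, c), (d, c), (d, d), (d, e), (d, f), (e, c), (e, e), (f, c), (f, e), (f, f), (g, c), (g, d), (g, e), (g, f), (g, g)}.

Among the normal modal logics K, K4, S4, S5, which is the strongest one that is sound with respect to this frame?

Transitive (axiom 4): yes — every two-step R-path is closed by a direct edge.
Reflexive (axiom T): yes — every world is R-related to itself.
Euclidean (axiom 5): no — a R c and a R b, but not c R b.
So F validates K, K4, S4; S5 would additionally require R to be Euclidean. The strongest is S4.

S4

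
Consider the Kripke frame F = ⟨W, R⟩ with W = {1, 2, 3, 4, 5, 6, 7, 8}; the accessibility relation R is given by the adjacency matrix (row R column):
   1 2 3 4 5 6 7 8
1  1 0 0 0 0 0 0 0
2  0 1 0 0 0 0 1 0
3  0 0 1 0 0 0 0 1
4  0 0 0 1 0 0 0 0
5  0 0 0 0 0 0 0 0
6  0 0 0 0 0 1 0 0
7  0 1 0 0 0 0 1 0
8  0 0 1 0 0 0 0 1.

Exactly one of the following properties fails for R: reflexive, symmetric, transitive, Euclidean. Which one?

reflexive

Reflexive: no — 5 is not related to itself.
Symmetric: yes — every pair in R has its reverse in R.
Transitive: yes — every two-step R-path is closed by a direct edge.
Euclidean: yes — any two successors of a common world are R-related.
Only reflexive fails.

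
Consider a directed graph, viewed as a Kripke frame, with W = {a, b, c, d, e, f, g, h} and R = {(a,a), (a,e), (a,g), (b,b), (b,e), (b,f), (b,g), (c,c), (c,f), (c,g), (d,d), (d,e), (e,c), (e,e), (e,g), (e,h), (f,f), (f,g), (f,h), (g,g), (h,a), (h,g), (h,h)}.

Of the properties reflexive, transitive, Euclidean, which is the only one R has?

reflexive

Reflexive: yes — every world is R-related to itself.
Transitive: no — a R e and e R c, but not a R c.
Euclidean: no — a R g and a R e, but not g R e.
Only reflexive holds.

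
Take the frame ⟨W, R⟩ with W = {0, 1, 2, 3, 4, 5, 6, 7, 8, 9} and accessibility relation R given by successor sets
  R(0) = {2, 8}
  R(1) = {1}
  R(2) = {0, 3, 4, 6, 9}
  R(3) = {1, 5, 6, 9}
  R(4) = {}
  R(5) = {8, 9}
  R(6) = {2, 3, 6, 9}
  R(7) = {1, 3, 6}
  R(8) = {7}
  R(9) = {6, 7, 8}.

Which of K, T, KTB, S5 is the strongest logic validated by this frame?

Reflexive (axiom T): no — 0 is not related to itself.
Symmetric (axiom B): no — 0 R 8 but not 8 R 0.
Euclidean (axiom 5): no — 0 R 2 and 0 R 8, but not 2 R 8.
So F validates K; T would additionally require R to be reflexive. The strongest is K.

K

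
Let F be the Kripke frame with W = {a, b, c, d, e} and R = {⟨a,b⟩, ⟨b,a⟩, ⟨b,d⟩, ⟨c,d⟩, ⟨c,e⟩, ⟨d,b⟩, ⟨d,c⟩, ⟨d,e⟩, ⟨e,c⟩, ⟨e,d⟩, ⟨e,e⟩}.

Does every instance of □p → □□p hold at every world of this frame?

No

Axiom 4 corresponds to the accessibility relation being transitive.
Transitive: no — a R b and b R d, but not a R d.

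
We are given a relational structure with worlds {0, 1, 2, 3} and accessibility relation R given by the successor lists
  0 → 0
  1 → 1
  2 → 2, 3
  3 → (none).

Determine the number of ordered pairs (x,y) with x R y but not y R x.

1

Enumerating: (2,3).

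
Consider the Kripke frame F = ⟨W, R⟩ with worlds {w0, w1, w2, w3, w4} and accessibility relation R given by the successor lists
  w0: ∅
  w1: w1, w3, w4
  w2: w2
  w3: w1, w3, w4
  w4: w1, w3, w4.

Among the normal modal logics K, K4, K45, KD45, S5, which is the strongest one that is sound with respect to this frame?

K45

Transitive (axiom 4): yes — every two-step R-path is closed by a direct edge.
Euclidean (axiom 5): yes — any two successors of a common world are R-related.
Serial (axiom D): no — w0 has no R-successor.
Reflexive (axiom T): no — w0 is not related to itself.
So F validates K, K4, K45; KD45 would additionally require R to be serial. The strongest is K45.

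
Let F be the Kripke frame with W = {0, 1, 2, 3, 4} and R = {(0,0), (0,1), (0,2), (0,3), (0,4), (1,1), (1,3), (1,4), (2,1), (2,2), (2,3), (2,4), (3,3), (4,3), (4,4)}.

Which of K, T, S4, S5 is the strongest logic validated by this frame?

S4

Reflexive (axiom T): yes — every world is R-related to itself.
Transitive (axiom 4): yes — every two-step R-path is closed by a direct edge.
Euclidean (axiom 5): no — 0 R 1 and 0 R 2, but not 1 R 2.
So F validates K, T, S4; S5 would additionally require R to be Euclidean. The strongest is S4.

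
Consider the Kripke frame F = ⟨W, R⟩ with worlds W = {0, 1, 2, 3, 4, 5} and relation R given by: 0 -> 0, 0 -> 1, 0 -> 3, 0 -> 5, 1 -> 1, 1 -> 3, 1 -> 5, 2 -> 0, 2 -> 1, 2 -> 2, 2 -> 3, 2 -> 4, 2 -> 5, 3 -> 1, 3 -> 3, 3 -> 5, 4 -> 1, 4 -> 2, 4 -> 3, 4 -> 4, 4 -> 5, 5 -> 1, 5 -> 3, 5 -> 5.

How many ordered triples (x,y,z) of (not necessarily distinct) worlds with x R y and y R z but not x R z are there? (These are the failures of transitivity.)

1

Enumerating: (4,2,0).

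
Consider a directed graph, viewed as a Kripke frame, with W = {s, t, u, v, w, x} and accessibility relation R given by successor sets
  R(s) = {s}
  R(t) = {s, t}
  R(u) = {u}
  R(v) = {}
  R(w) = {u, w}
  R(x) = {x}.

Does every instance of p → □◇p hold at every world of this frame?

The schema B characterises exactly the symmetric frames.
Symmetric: no — t R s but not s R t.

No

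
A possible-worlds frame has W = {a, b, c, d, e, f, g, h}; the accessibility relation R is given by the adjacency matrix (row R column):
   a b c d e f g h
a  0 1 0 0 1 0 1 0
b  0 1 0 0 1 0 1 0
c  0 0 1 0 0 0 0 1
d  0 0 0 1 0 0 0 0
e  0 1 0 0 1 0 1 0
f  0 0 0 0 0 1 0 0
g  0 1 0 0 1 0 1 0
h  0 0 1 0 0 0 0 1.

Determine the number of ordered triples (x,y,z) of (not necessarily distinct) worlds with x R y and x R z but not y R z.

0

R is Euclidean; there are no such tuples.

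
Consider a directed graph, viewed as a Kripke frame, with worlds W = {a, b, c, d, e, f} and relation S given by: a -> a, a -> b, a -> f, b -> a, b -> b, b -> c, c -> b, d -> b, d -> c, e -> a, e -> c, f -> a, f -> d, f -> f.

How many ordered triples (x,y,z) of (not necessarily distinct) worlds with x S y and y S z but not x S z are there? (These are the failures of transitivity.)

12

Enumerating: (a,b,c), (a,f,d), (b,a,f), (c,b,a), (c,b,c), (d,b,a), (e,a,b), (e,a,f), (e,c,b), (f,a,b), (f,d,b), (f,d,c).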